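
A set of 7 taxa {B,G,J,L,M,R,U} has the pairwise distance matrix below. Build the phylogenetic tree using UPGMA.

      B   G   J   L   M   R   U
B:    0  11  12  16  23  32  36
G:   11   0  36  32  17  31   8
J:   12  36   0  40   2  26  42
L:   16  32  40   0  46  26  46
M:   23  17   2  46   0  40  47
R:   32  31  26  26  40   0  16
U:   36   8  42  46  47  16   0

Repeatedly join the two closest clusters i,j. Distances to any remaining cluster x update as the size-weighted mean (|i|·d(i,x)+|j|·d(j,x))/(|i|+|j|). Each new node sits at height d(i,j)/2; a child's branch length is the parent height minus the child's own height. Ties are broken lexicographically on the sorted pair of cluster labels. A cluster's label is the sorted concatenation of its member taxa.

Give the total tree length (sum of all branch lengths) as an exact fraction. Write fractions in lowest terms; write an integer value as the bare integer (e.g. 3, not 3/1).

step 1: merge (J,M) at d=2; branch lengths J→1, M→1; new cluster JM
  updated: d(B,JM)=35/2, d(G,JM)=53/2, d(JM,L)=43, d(JM,R)=33, d(JM,U)=89/2
step 2: merge (G,U) at d=8; branch lengths G→4, U→4; new cluster GU
  updated: d(B,GU)=47/2, d(GU,JM)=71/2, d(GU,L)=39, d(GU,R)=47/2
step 3: merge (B,L) at d=16; branch lengths B→8, L→8; new cluster BL
  updated: d(BL,GU)=125/4, d(BL,JM)=121/4, d(BL,R)=29
step 4: merge (GU,R) at d=47/2; branch lengths GU→31/4, R→47/4; new cluster GRU
  updated: d(BL,GRU)=61/2, d(GRU,JM)=104/3
step 5: merge (BL,JM) at d=121/4; branch lengths BL→57/8, JM→113/8; new cluster BJLM
  updated: d(BJLM,GRU)=391/12
step 6: merge (BJLM,GRU) at d=391/12; branch lengths BJLM→7/6, GRU→109/24; new cluster BGJLMRU
final tree: (((B:8,L:8):57/8,(J:1,M:1):113/8):7/6,((G:4,U:4):31/4,R:47/4):109/24)
total length: 1739/24

1739/24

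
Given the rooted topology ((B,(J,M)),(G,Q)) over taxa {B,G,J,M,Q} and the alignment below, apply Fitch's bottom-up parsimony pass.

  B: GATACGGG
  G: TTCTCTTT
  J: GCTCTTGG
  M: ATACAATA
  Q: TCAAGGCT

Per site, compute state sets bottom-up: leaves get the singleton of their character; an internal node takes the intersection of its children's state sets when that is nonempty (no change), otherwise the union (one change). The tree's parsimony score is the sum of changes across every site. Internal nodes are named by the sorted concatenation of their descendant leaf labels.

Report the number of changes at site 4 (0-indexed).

[col 0] JM: children J:{G}, M:{A} ∪→ {A,G}; cost 1
[col 0] BJM: children B:{G}, JM:{A,G} ∩→ {G}; cost 0
[col 0] GQ: children G:{T}, Q:{T} ∩→ {T}; cost 0
[col 0] BGJMQ: children BJM:{G}, GQ:{T} ∪→ {G,T}; cost 1
[col 1] JM: children J:{C}, M:{T} ∪→ {C,T}; cost 1
[col 1] BJM: children B:{A}, JM:{C,T} ∪→ {A,C,T}; cost 1
[col 1] GQ: children G:{T}, Q:{C} ∪→ {C,T}; cost 1
[col 1] BGJMQ: children BJM:{A,C,T}, GQ:{C,T} ∩→ {C,T}; cost 0
[col 2] JM: children J:{T}, M:{A} ∪→ {A,T}; cost 1
[col 2] BJM: children B:{T}, JM:{A,T} ∩→ {T}; cost 0
[col 2] GQ: children G:{C}, Q:{A} ∪→ {A,C}; cost 1
[col 2] BGJMQ: children BJM:{T}, GQ:{A,C} ∪→ {A,C,T}; cost 1
[col 3] JM: children J:{C}, M:{C} ∩→ {C}; cost 0
[col 3] BJM: children B:{A}, JM:{C} ∪→ {A,C}; cost 1
[col 3] GQ: children G:{T}, Q:{A} ∪→ {A,T}; cost 1
[col 3] BGJMQ: children BJM:{A,C}, GQ:{A,T} ∩→ {A}; cost 0
[col 4] JM: children J:{T}, M:{A} ∪→ {A,T}; cost 1
[col 4] BJM: children B:{C}, JM:{A,T} ∪→ {A,C,T}; cost 1
[col 4] GQ: children G:{C}, Q:{G} ∪→ {C,G}; cost 1
[col 4] BGJMQ: children BJM:{A,C,T}, GQ:{C,G} ∩→ {C}; cost 0
[col 5] JM: children J:{T}, M:{A} ∪→ {A,T}; cost 1
[col 5] BJM: children B:{G}, JM:{A,T} ∪→ {A,G,T}; cost 1
[col 5] GQ: children G:{T}, Q:{G} ∪→ {G,T}; cost 1
[col 5] BGJMQ: children BJM:{A,G,T}, GQ:{G,T} ∩→ {G,T}; cost 0
[col 6] JM: children J:{G}, M:{T} ∪→ {G,T}; cost 1
[col 6] BJM: children B:{G}, JM:{G,T} ∩→ {G}; cost 0
[col 6] GQ: children G:{T}, Q:{C} ∪→ {C,T}; cost 1
[col 6] BGJMQ: children BJM:{G}, GQ:{C,T} ∪→ {C,G,T}; cost 1
[col 7] JM: children J:{G}, M:{A} ∪→ {A,G}; cost 1
[col 7] BJM: children B:{G}, JM:{A,G} ∩→ {G}; cost 0
[col 7] GQ: children G:{T}, Q:{T} ∩→ {T}; cost 0
[col 7] BGJMQ: children BJM:{G}, GQ:{T} ∪→ {G,T}; cost 1
per-site changes: [2, 3, 3, 2, 3, 3, 3, 2]; total = 21

3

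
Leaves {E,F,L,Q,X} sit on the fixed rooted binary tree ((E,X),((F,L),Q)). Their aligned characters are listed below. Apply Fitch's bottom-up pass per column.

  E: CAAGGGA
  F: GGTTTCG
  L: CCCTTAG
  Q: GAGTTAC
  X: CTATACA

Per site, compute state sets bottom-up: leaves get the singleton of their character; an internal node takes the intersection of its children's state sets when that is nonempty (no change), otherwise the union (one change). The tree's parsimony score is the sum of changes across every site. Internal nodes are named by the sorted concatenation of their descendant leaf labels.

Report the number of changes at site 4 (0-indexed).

EX@0: {C} ∩ {C} = {C} (intersection, +0)
FL@0: {G} ∪ {C} = {C,G} (union, +1)
FLQ@0: {C,G} ∩ {G} = {G} (intersection, +0)
EFLQX@0: {C} ∪ {G} = {C,G} (union, +1)
EX@1: {A} ∪ {T} = {A,T} (union, +1)
FL@1: {G} ∪ {C} = {C,G} (union, +1)
FLQ@1: {C,G} ∪ {A} = {A,C,G} (union, +1)
EFLQX@1: {A,T} ∩ {A,C,G} = {A} (intersection, +0)
EX@2: {A} ∩ {A} = {A} (intersection, +0)
FL@2: {T} ∪ {C} = {C,T} (union, +1)
FLQ@2: {C,T} ∪ {G} = {C,G,T} (union, +1)
EFLQX@2: {A} ∪ {C,G,T} = {A,C,G,T} (union, +1)
EX@3: {G} ∪ {T} = {G,T} (union, +1)
FL@3: {T} ∩ {T} = {T} (intersection, +0)
FLQ@3: {T} ∩ {T} = {T} (intersection, +0)
EFLQX@3: {G,T} ∩ {T} = {T} (intersection, +0)
EX@4: {G} ∪ {A} = {A,G} (union, +1)
FL@4: {T} ∩ {T} = {T} (intersection, +0)
FLQ@4: {T} ∩ {T} = {T} (intersection, +0)
EFLQX@4: {A,G} ∪ {T} = {A,G,T} (union, +1)
EX@5: {G} ∪ {C} = {C,G} (union, +1)
FL@5: {C} ∪ {A} = {A,C} (union, +1)
FLQ@5: {A,C} ∩ {A} = {A} (intersection, +0)
EFLQX@5: {C,G} ∪ {A} = {A,C,G} (union, +1)
EX@6: {A} ∩ {A} = {A} (intersection, +0)
FL@6: {G} ∩ {G} = {G} (intersection, +0)
FLQ@6: {G} ∪ {C} = {C,G} (union, +1)
EFLQX@6: {A} ∪ {C,G} = {A,C,G} (union, +1)
per-site changes: [2, 3, 3, 1, 2, 3, 2]; total = 16

2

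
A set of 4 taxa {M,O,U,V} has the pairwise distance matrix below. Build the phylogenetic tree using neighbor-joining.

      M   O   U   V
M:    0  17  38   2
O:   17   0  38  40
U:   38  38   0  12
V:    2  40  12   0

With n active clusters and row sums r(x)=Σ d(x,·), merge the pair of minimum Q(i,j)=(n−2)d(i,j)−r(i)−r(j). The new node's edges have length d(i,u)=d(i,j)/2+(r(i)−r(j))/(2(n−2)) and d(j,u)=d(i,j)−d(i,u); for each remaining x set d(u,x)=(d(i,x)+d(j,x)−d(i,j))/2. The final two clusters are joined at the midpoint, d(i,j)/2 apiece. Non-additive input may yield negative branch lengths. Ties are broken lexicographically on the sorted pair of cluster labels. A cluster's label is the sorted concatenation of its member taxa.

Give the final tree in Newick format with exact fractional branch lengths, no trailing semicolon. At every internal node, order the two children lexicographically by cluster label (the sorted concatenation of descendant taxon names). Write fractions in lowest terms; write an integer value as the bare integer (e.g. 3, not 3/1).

iteration 1: select M,O (d=17, Q=-118); attach at lengths (-1, 18); label the merged cluster MO
  updated: d(MO,U)=59/2, d(MO,V)=25/2
iteration 2: select MO,U (d=59/2, Q=-54); attach at lengths (15, 29/2); label the merged cluster MOU
  updated: d(MOU,V)=-5/2
iteration 3: select MOU,V (d=-5/2); attach at lengths (-5/4, -5/4); label the merged cluster MOUV
final tree: (((M:-1,O:18):15,U:29/2):-5/4,V:-5/4)
total length: 44

(((M:-1,O:18):15,U:29/2):-5/4,V:-5/4)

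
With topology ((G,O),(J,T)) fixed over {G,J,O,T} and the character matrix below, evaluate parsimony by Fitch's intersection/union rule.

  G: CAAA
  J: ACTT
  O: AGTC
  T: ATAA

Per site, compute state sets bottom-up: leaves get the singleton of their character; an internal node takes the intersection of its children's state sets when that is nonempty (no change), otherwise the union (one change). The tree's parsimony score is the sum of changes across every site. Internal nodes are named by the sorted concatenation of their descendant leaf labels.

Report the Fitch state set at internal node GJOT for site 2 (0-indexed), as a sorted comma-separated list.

GO@0: {C} ∪ {A} = {A,C} (union, +1)
JT@0: {A} ∩ {A} = {A} (intersection, +0)
GJOT@0: {A,C} ∩ {A} = {A} (intersection, +0)
GO@1: {A} ∪ {G} = {A,G} (union, +1)
JT@1: {C} ∪ {T} = {C,T} (union, +1)
GJOT@1: {A,G} ∪ {C,T} = {A,C,G,T} (union, +1)
GO@2: {A} ∪ {T} = {A,T} (union, +1)
JT@2: {T} ∪ {A} = {A,T} (union, +1)
GJOT@2: {A,T} ∩ {A,T} = {A,T} (intersection, +0)
GO@3: {A} ∪ {C} = {A,C} (union, +1)
JT@3: {T} ∪ {A} = {A,T} (union, +1)
GJOT@3: {A,C} ∩ {A,T} = {A} (intersection, +0)
per-site changes: [1, 3, 2, 2]; total = 8

A,T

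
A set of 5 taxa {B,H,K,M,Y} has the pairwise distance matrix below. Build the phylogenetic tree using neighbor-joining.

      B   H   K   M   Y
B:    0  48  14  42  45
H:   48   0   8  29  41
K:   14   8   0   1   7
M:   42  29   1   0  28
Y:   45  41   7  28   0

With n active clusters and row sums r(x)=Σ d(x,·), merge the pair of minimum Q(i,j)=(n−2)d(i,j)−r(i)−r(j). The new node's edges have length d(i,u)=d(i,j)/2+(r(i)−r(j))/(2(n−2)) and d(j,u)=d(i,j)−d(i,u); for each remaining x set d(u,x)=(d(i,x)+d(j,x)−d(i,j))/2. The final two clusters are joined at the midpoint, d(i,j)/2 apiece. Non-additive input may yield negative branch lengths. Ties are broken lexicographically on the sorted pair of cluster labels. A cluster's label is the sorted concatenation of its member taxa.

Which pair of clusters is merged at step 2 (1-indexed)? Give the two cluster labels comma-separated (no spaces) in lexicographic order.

iteration 1: select H,M (d=29, Q=-139); attach at lengths (113/6, 61/6); label the merged cluster HM
  updated: d(B,HM)=61/2, d(HM,K)=-10, d(HM,Y)=20
iteration 2: select B,K (d=14, Q=-145/2); attach at lengths (213/8, -101/8); label the merged cluster BK
  updated: d(BK,HM)=13/4, d(BK,Y)=19
iteration 3: select BK,HM (d=13/4, Q=-169/4); attach at lengths (9/8, 17/8); label the merged cluster BHKM
  updated: d(BHKM,Y)=143/8
iteration 4: select BHKM,Y (d=143/8); attach at lengths (143/16, 143/16); label the merged cluster BHKMY
final tree: (((B:213/8,K:-101/8):9/8,(H:113/6,M:61/6):17/8):143/16,Y:143/16)
total length: 513/8

B,K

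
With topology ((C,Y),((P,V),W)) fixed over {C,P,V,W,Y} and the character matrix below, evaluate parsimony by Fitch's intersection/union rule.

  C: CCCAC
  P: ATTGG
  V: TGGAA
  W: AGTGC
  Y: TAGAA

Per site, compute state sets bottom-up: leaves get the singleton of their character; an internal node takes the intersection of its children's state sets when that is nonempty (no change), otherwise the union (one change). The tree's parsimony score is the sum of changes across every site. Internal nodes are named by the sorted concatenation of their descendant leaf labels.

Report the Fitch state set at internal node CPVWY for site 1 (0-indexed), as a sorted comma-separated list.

A,C,G

site 0, node CY: C={C} ∪ Y={T} → {C,T} (+1)
site 0, node PV: P={A} ∪ V={T} → {A,T} (+1)
site 0, node PVW: PV={A,T} ∩ W={A} → {A} (+0)
site 0, node CPVWY: CY={C,T} ∪ PVW={A} → {A,C,T} (+1)
site 1, node CY: C={C} ∪ Y={A} → {A,C} (+1)
site 1, node PV: P={T} ∪ V={G} → {G,T} (+1)
site 1, node PVW: PV={G,T} ∩ W={G} → {G} (+0)
site 1, node CPVWY: CY={A,C} ∪ PVW={G} → {A,C,G} (+1)
site 2, node CY: C={C} ∪ Y={G} → {C,G} (+1)
site 2, node PV: P={T} ∪ V={G} → {G,T} (+1)
site 2, node PVW: PV={G,T} ∩ W={T} → {T} (+0)
site 2, node CPVWY: CY={C,G} ∪ PVW={T} → {C,G,T} (+1)
site 3, node CY: C={A} ∩ Y={A} → {A} (+0)
site 3, node PV: P={G} ∪ V={A} → {A,G} (+1)
site 3, node PVW: PV={A,G} ∩ W={G} → {G} (+0)
site 3, node CPVWY: CY={A} ∪ PVW={G} → {A,G} (+1)
site 4, node CY: C={C} ∪ Y={A} → {A,C} (+1)
site 4, node PV: P={G} ∪ V={A} → {A,G} (+1)
site 4, node PVW: PV={A,G} ∪ W={C} → {A,C,G} (+1)
site 4, node CPVWY: CY={A,C} ∩ PVW={A,C,G} → {A,C} (+0)
per-site changes: [3, 3, 3, 2, 3]; total = 14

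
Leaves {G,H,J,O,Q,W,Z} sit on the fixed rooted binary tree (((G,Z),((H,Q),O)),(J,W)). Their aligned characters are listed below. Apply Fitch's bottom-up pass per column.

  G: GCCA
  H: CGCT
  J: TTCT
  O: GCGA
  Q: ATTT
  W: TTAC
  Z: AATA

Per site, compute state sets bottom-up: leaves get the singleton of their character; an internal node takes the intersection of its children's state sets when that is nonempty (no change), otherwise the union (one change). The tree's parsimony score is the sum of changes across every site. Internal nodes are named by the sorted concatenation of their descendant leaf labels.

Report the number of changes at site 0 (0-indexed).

site 0, node GZ: G={G} ∪ Z={A} → {A,G} (+1)
site 0, node HQ: H={C} ∪ Q={A} → {A,C} (+1)
site 0, node HOQ: HQ={A,C} ∪ O={G} → {A,C,G} (+1)
site 0, node GHOQZ: GZ={A,G} ∩ HOQ={A,C,G} → {A,G} (+0)
site 0, node JW: J={T} ∩ W={T} → {T} (+0)
site 0, node GHJOQWZ: GHOQZ={A,G} ∪ JW={T} → {A,G,T} (+1)
site 1, node GZ: G={C} ∪ Z={A} → {A,C} (+1)
site 1, node HQ: H={G} ∪ Q={T} → {G,T} (+1)
site 1, node HOQ: HQ={G,T} ∪ O={C} → {C,G,T} (+1)
site 1, node GHOQZ: GZ={A,C} ∩ HOQ={C,G,T} → {C} (+0)
site 1, node JW: J={T} ∩ W={T} → {T} (+0)
site 1, node GHJOQWZ: GHOQZ={C} ∪ JW={T} → {C,T} (+1)
site 2, node GZ: G={C} ∪ Z={T} → {C,T} (+1)
site 2, node HQ: H={C} ∪ Q={T} → {C,T} (+1)
site 2, node HOQ: HQ={C,T} ∪ O={G} → {C,G,T} (+1)
site 2, node GHOQZ: GZ={C,T} ∩ HOQ={C,G,T} → {C,T} (+0)
site 2, node JW: J={C} ∪ W={A} → {A,C} (+1)
site 2, node GHJOQWZ: GHOQZ={C,T} ∩ JW={A,C} → {C} (+0)
site 3, node GZ: G={A} ∩ Z={A} → {A} (+0)
site 3, node HQ: H={T} ∩ Q={T} → {T} (+0)
site 3, node HOQ: HQ={T} ∪ O={A} → {A,T} (+1)
site 3, node GHOQZ: GZ={A} ∩ HOQ={A,T} → {A} (+0)
site 3, node JW: J={T} ∪ W={C} → {C,T} (+1)
site 3, node GHJOQWZ: GHOQZ={A} ∪ JW={C,T} → {A,C,T} (+1)
per-site changes: [4, 4, 4, 3]; total = 15

4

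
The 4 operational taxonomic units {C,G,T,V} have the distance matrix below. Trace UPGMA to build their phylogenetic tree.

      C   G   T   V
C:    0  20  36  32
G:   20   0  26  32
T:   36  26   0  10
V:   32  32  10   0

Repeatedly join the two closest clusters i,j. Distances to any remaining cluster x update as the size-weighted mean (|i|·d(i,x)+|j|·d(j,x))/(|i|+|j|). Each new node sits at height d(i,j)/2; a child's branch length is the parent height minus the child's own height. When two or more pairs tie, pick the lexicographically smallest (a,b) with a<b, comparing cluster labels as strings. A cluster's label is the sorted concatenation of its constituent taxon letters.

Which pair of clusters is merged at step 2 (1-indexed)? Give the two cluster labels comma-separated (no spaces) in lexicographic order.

C,G

1. join T+V (d=10) ⇒ TV; edges |T|=5, |V|=5
  updated: d(C,TV)=34, d(G,TV)=29
2. join C+G (d=20) ⇒ CG; edges |C|=10, |G|=10
  updated: d(CG,TV)=63/2
3. join CG+TV (d=63/2) ⇒ CGTV; edges |CG|=23/4, |TV|=43/4
final tree: ((C:10,G:10):23/4,(T:5,V:5):43/4)
total length: 93/2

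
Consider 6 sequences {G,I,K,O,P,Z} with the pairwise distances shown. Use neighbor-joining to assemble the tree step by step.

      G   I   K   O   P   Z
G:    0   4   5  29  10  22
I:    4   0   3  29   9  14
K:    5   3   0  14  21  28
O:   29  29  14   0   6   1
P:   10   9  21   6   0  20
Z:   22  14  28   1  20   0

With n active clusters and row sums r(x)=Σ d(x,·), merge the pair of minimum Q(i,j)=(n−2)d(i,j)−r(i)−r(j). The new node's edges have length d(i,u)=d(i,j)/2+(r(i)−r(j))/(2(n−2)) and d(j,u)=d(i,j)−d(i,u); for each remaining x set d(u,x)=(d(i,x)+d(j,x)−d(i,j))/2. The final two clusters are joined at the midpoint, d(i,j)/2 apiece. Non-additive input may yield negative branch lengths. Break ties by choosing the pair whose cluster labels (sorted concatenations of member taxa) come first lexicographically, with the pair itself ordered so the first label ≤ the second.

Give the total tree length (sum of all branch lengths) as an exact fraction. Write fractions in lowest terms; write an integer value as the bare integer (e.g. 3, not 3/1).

step 1: merge (O,Z) at d=1, Q=-160; branch lengths O→-1/4, Z→5/4; new cluster OZ
  updated: d(G,OZ)=25, d(I,OZ)=21, d(K,OZ)=41/2, d(OZ,P)=25/2
step 2: merge (OZ,P) at d=25/2, Q=-94; branch lengths OZ→32/3, P→11/6; new cluster OPZ
  updated: d(G,OPZ)=45/4, d(I,OPZ)=35/4, d(K,OPZ)=29/2
step 3: merge (G,K) at d=5, Q=-131/4; branch lengths G→31/16, K→49/16; new cluster GK
  updated: d(GK,I)=1, d(GK,OPZ)=83/8
step 4: merge (GK,I) at d=1, Q=-161/8; branch lengths GK→21/16, I→-5/16; new cluster GIK
  updated: d(GIK,OPZ)=145/16
step 5: merge (GIK,OPZ) at d=145/16; branch lengths GIK→145/32, OPZ→145/32; new cluster GIKOPZ
final tree: (((G:31/16,K:49/16):21/16,I:-5/16):145/32,((O:-1/4,Z:5/4):32/3,P:11/6):145/32)
total length: 457/16

457/16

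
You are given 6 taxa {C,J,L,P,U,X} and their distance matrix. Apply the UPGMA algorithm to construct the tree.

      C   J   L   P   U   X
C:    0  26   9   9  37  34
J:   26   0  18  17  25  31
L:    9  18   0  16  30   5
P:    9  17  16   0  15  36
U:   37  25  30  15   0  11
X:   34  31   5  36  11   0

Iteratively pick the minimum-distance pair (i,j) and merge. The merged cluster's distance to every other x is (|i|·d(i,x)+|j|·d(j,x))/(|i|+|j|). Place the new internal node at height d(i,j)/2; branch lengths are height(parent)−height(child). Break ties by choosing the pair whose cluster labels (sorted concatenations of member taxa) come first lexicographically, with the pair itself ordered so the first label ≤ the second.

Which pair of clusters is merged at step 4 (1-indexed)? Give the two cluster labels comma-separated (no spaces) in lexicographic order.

iteration 1: select L,X (d=5); attach at lengths (5/2, 5/2); label the merged cluster LX
  updated: d(C,LX)=43/2, d(J,LX)=49/2, d(LX,P)=26, d(LX,U)=41/2
iteration 2: select C,P (d=9); attach at lengths (9/2, 9/2); label the merged cluster CP
  updated: d(CP,J)=43/2, d(CP,LX)=95/4, d(CP,U)=26
iteration 3: select LX,U (d=41/2); attach at lengths (31/4, 41/4); label the merged cluster LUX
  updated: d(CP,LUX)=49/2, d(J,LUX)=74/3
iteration 4: select CP,J (d=43/2); attach at lengths (25/4, 43/4); label the merged cluster CJP
  updated: d(CJP,LUX)=221/9
iteration 5: select CJP,LUX (d=221/9); attach at lengths (55/36, 73/36); label the merged cluster CJLPUX
final tree: (((C:9/2,P:9/2):25/4,J:43/4):55/36,((L:5/2,X:5/2):31/4,U:41/4):73/36)
total length: 473/9

CP,J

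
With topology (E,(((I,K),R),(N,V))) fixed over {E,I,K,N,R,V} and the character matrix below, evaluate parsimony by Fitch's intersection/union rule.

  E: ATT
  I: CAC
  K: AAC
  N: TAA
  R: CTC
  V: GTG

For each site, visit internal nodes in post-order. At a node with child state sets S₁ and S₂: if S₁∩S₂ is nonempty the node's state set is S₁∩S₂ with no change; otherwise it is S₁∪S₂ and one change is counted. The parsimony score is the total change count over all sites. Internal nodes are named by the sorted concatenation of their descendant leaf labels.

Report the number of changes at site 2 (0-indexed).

3

[col 0] IK: children I:{C}, K:{A} ∪→ {A,C}; cost 1
[col 0] IKR: children IK:{A,C}, R:{C} ∩→ {C}; cost 0
[col 0] NV: children N:{T}, V:{G} ∪→ {G,T}; cost 1
[col 0] IKNRV: children IKR:{C}, NV:{G,T} ∪→ {C,G,T}; cost 1
[col 0] EIKNRV: children E:{A}, IKNRV:{C,G,T} ∪→ {A,C,G,T}; cost 1
[col 1] IK: children I:{A}, K:{A} ∩→ {A}; cost 0
[col 1] IKR: children IK:{A}, R:{T} ∪→ {A,T}; cost 1
[col 1] NV: children N:{A}, V:{T} ∪→ {A,T}; cost 1
[col 1] IKNRV: children IKR:{A,T}, NV:{A,T} ∩→ {A,T}; cost 0
[col 1] EIKNRV: children E:{T}, IKNRV:{A,T} ∩→ {T}; cost 0
[col 2] IK: children I:{C}, K:{C} ∩→ {C}; cost 0
[col 2] IKR: children IK:{C}, R:{C} ∩→ {C}; cost 0
[col 2] NV: children N:{A}, V:{G} ∪→ {A,G}; cost 1
[col 2] IKNRV: children IKR:{C}, NV:{A,G} ∪→ {A,C,G}; cost 1
[col 2] EIKNRV: children E:{T}, IKNRV:{A,C,G} ∪→ {A,C,G,T}; cost 1
per-site changes: [4, 2, 3]; total = 9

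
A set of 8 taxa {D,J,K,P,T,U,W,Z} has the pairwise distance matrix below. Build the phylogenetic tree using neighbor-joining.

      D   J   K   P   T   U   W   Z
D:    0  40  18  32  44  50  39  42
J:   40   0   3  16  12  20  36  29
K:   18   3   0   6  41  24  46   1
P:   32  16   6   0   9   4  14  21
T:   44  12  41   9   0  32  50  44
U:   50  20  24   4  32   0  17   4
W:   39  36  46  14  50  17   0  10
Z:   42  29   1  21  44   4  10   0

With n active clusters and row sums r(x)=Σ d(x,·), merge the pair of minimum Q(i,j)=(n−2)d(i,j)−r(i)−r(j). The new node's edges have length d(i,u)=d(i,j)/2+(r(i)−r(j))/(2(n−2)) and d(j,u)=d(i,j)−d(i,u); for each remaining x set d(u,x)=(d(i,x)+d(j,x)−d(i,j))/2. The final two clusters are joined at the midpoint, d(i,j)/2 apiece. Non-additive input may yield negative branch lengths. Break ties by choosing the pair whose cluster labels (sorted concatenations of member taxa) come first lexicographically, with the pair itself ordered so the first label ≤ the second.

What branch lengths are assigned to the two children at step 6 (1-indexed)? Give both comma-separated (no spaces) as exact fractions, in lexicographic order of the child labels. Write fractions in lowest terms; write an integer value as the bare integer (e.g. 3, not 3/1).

107/32,-115/32

1. join J+T (d=12, Q=-316) ⇒ JT; edges |J|=-1/3, |T|=37/3
  updated: d(D,JT)=36, d(JT,K)=16, d(JT,P)=13/2, d(JT,U)=20, d(JT,W)=37, d(JT,Z)=61/2
2. join D+K (d=18, Q=-238) ⇒ DK; edges |D|=98/5, |K|=-8/5
  updated: d(DK,JT)=17, d(DK,P)=10, d(DK,U)=28, d(DK,W)=67/2, d(DK,Z)=25/2
3. join W+Z (d=10, Q=-299/2) ⇒ WZ; edges |W|=147/16, |Z|=13/16
  updated: d(DK,WZ)=18, d(JT,WZ)=115/4, d(P,WZ)=25/2, d(U,WZ)=11/2
4. join U+WZ (d=11/2, Q=-423/4) ⇒ UWZ; edges |U|=37/24, |WZ|=95/24
  updated: d(DK,UWZ)=81/4, d(JT,UWZ)=173/8, d(P,UWZ)=11/2
5. join DK+JT (d=17, Q=-467/8) ⇒ DJKT; edges |DK|=289/32, |JT|=255/32
  updated: d(DJKT,P)=-1/4, d(DJKT,UWZ)=199/16
6. join DJKT+P (d=-1/4, Q=-283/16) ⇒ DJKPT; edges |DJKT|=107/32, |P|=-115/32
  updated: d(DJKPT,UWZ)=291/32
7. join DJKPT+UWZ (d=291/32) ⇒ DJKPTUWZ; edges |DJKPT|=291/64, |UWZ|=291/64
final tree: ((((D:98/5,K:-8/5):289/32,(J:-1/3,T:37/3):255/32):107/32,P:-115/32):291/64,(U:37/24,(W:147/16,Z:13/16):95/24):291/64)
total length: 2283/32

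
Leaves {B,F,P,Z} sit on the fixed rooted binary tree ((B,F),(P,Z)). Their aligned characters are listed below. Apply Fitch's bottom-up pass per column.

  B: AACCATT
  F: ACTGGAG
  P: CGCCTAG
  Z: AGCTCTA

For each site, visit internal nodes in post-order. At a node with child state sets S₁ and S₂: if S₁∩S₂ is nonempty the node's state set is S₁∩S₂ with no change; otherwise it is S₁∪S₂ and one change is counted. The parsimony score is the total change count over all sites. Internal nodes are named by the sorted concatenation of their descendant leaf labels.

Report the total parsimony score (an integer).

13

BF@0: {A} ∩ {A} = {A} (intersection, +0)
PZ@0: {C} ∪ {A} = {A,C} (union, +1)
BFPZ@0: {A} ∩ {A,C} = {A} (intersection, +0)
BF@1: {A} ∪ {C} = {A,C} (union, +1)
PZ@1: {G} ∩ {G} = {G} (intersection, +0)
BFPZ@1: {A,C} ∪ {G} = {A,C,G} (union, +1)
BF@2: {C} ∪ {T} = {C,T} (union, +1)
PZ@2: {C} ∩ {C} = {C} (intersection, +0)
BFPZ@2: {C,T} ∩ {C} = {C} (intersection, +0)
BF@3: {C} ∪ {G} = {C,G} (union, +1)
PZ@3: {C} ∪ {T} = {C,T} (union, +1)
BFPZ@3: {C,G} ∩ {C,T} = {C} (intersection, +0)
BF@4: {A} ∪ {G} = {A,G} (union, +1)
PZ@4: {T} ∪ {C} = {C,T} (union, +1)
BFPZ@4: {A,G} ∪ {C,T} = {A,C,G,T} (union, +1)
BF@5: {T} ∪ {A} = {A,T} (union, +1)
PZ@5: {A} ∪ {T} = {A,T} (union, +1)
BFPZ@5: {A,T} ∩ {A,T} = {A,T} (intersection, +0)
BF@6: {T} ∪ {G} = {G,T} (union, +1)
PZ@6: {G} ∪ {A} = {A,G} (union, +1)
BFPZ@6: {G,T} ∩ {A,G} = {G} (intersection, +0)
per-site changes: [1, 2, 1, 2, 3, 2, 2]; total = 13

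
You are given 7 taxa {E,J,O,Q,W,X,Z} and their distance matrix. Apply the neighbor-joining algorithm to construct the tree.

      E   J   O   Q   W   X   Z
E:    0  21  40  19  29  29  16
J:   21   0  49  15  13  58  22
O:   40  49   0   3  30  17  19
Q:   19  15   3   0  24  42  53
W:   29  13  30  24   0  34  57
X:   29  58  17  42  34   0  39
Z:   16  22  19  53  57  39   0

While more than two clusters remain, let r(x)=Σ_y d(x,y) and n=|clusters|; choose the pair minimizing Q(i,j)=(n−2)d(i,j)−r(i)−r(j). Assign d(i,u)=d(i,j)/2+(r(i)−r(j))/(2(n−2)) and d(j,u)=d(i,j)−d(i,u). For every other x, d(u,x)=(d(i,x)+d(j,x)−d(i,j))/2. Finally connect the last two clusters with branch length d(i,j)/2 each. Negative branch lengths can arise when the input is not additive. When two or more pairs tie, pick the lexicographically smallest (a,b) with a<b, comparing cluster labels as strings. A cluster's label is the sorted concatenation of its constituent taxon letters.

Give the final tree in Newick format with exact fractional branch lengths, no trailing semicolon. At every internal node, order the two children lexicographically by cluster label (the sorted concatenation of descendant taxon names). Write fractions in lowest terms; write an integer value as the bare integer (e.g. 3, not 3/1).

iteration 1: select J,W (d=13, Q=-300); attach at lengths (28/5, 37/5); label the merged cluster JW
  updated: d(E,JW)=37/2, d(JW,O)=33, d(JW,Q)=13, d(JW,X)=79/2, d(JW,Z)=33
iteration 2: select O,Q (d=3, Q=-230); attach at lengths (-3/4, 15/4); label the merged cluster OQ
  updated: d(E,OQ)=28, d(JW,OQ)=43/2, d(OQ,X)=28, d(OQ,Z)=69/2
iteration 3: select E,Z (d=16, Q=-166); attach at lengths (17/6, 79/6); label the merged cluster EZ
  updated: d(EZ,JW)=71/4, d(EZ,OQ)=93/4, d(EZ,X)=26
iteration 4: select EZ,JW (d=71/4, Q=-441/4); attach at lengths (95/16, 189/16); label the merged cluster EJWZ
  updated: d(EJWZ,OQ)=27/2, d(EJWZ,X)=191/8
iteration 5: select EJWZ,OQ (d=27/2, Q=-523/8); attach at lengths (75/16, 141/16); label the merged cluster EJOQWZ
  updated: d(EJOQWZ,X)=307/16
iteration 6: select EJOQWZ,X (d=307/16); attach at lengths (307/32, 307/32); label the merged cluster EJOQWXZ
final tree: ((((E:17/6,Z:79/6):95/16,(J:28/5,W:37/5):189/16):75/16,(O:-3/4,Q:15/4):141/16):307/32,X:307/32)
total length: 1319/16

((((E:17/6,Z:79/6):95/16,(J:28/5,W:37/5):189/16):75/16,(O:-3/4,Q:15/4):141/16):307/32,X:307/32)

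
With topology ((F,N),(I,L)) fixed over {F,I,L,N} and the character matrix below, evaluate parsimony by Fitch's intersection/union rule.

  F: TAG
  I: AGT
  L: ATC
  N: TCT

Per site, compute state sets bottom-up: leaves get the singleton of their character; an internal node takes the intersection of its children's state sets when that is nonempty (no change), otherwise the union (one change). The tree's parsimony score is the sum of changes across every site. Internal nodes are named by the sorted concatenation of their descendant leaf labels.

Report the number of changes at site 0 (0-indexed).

1

FN@0: {T} ∩ {T} = {T} (intersection, +0)
IL@0: {A} ∩ {A} = {A} (intersection, +0)
FILN@0: {T} ∪ {A} = {A,T} (union, +1)
FN@1: {A} ∪ {C} = {A,C} (union, +1)
IL@1: {G} ∪ {T} = {G,T} (union, +1)
FILN@1: {A,C} ∪ {G,T} = {A,C,G,T} (union, +1)
FN@2: {G} ∪ {T} = {G,T} (union, +1)
IL@2: {T} ∪ {C} = {C,T} (union, +1)
FILN@2: {G,T} ∩ {C,T} = {T} (intersection, +0)
per-site changes: [1, 3, 2]; total = 6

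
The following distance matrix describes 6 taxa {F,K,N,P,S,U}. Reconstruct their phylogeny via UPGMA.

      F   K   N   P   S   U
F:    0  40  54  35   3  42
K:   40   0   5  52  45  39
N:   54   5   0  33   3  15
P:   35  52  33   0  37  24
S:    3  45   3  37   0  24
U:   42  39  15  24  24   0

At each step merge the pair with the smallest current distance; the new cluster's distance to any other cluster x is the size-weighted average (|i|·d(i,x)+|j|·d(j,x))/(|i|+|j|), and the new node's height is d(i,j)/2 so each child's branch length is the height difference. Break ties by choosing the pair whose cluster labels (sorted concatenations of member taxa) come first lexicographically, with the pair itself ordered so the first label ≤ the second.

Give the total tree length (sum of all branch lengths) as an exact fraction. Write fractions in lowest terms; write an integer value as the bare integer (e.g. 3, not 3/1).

547/8

1. join F+S (d=3) ⇒ FS; edges |F|=3/2, |S|=3/2
  updated: d(FS,K)=85/2, d(FS,N)=57/2, d(FS,P)=36, d(FS,U)=33
2. join K+N (d=5) ⇒ KN; edges |K|=5/2, |N|=5/2
  updated: d(FS,KN)=71/2, d(KN,P)=85/2, d(KN,U)=27
3. join P+U (d=24) ⇒ PU; edges |P|=12, |U|=12
  updated: d(FS,PU)=69/2, d(KN,PU)=139/4
4. join FS+PU (d=69/2) ⇒ FPSU; edges |FS|=63/4, |PU|=21/4
  updated: d(FPSU,KN)=281/8
5. join FPSU+KN (d=281/8) ⇒ FKNPSU; edges |FPSU|=5/16, |KN|=241/16
final tree: (((F:3/2,S:3/2):63/4,(P:12,U:12):21/4):5/16,(K:5/2,N:5/2):241/16)
total length: 547/8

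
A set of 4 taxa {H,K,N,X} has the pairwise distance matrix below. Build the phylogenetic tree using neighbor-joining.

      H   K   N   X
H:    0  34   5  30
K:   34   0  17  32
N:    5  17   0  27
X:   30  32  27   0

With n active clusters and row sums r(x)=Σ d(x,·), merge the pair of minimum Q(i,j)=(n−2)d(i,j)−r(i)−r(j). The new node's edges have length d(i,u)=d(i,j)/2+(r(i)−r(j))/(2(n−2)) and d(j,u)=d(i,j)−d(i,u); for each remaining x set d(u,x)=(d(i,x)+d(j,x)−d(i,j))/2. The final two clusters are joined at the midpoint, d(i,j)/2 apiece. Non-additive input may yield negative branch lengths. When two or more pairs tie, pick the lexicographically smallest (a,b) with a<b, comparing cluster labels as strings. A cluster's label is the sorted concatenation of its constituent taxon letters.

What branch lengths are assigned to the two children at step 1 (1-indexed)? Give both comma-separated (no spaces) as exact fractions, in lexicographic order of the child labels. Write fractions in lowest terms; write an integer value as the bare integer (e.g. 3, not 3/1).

iteration 1: select H,N (d=5, Q=-108); attach at lengths (15/2, -5/2); label the merged cluster HN
  updated: d(HN,K)=23, d(HN,X)=26
iteration 2: select HN,K (d=23, Q=-81); attach at lengths (17/2, 29/2); label the merged cluster HKN
  updated: d(HKN,X)=35/2
iteration 3: select HKN,X (d=35/2); attach at lengths (35/4, 35/4); label the merged cluster HKNX
final tree: (((H:15/2,N:-5/2):17/2,K:29/2):35/4,X:35/4)
total length: 91/2

15/2,-5/2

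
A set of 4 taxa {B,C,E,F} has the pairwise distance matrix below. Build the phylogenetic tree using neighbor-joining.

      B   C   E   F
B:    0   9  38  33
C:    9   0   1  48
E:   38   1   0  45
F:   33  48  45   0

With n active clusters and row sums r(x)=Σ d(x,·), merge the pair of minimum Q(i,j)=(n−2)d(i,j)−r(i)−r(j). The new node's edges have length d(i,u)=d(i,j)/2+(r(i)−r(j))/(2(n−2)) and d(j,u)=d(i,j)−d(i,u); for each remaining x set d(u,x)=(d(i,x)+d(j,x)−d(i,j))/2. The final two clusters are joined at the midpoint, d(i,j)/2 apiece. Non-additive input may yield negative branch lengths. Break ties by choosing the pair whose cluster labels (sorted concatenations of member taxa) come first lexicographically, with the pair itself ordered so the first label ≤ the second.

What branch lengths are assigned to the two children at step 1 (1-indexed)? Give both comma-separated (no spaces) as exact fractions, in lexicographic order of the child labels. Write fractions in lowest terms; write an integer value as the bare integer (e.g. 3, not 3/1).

5,28

iteration 1: select B,F (d=33, Q=-140); attach at lengths (5, 28); label the merged cluster BF
  updated: d(BF,C)=12, d(BF,E)=25
iteration 2: select BF,C (d=12, Q=-38); attach at lengths (18, -6); label the merged cluster BCF
  updated: d(BCF,E)=7
iteration 3: select BCF,E (d=7); attach at lengths (7/2, 7/2); label the merged cluster BCEF
final tree: (((B:5,F:28):18,C:-6):7/2,E:7/2)
total length: 52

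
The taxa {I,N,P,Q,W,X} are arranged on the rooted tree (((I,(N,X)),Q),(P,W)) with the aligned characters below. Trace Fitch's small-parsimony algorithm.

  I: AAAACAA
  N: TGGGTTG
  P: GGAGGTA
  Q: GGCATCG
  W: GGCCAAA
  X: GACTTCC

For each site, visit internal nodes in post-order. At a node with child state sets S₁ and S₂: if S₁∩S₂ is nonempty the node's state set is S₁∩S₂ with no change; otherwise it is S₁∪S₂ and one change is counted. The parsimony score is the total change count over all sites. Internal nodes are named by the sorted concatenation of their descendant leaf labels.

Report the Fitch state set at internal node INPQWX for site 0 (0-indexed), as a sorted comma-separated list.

G

[col 0] NX: children N:{T}, X:{G} ∪→ {G,T}; cost 1
[col 0] INX: children I:{A}, NX:{G,T} ∪→ {A,G,T}; cost 1
[col 0] INQX: children INX:{A,G,T}, Q:{G} ∩→ {G}; cost 0
[col 0] PW: children P:{G}, W:{G} ∩→ {G}; cost 0
[col 0] INPQWX: children INQX:{G}, PW:{G} ∩→ {G}; cost 0
[col 1] NX: children N:{G}, X:{A} ∪→ {A,G}; cost 1
[col 1] INX: children I:{A}, NX:{A,G} ∩→ {A}; cost 0
[col 1] INQX: children INX:{A}, Q:{G} ∪→ {A,G}; cost 1
[col 1] PW: children P:{G}, W:{G} ∩→ {G}; cost 0
[col 1] INPQWX: children INQX:{A,G}, PW:{G} ∩→ {G}; cost 0
[col 2] NX: children N:{G}, X:{C} ∪→ {C,G}; cost 1
[col 2] INX: children I:{A}, NX:{C,G} ∪→ {A,C,G}; cost 1
[col 2] INQX: children INX:{A,C,G}, Q:{C} ∩→ {C}; cost 0
[col 2] PW: children P:{A}, W:{C} ∪→ {A,C}; cost 1
[col 2] INPQWX: children INQX:{C}, PW:{A,C} ∩→ {C}; cost 0
[col 3] NX: children N:{G}, X:{T} ∪→ {G,T}; cost 1
[col 3] INX: children I:{A}, NX:{G,T} ∪→ {A,G,T}; cost 1
[col 3] INQX: children INX:{A,G,T}, Q:{A} ∩→ {A}; cost 0
[col 3] PW: children P:{G}, W:{C} ∪→ {C,G}; cost 1
[col 3] INPQWX: children INQX:{A}, PW:{C,G} ∪→ {A,C,G}; cost 1
[col 4] NX: children N:{T}, X:{T} ∩→ {T}; cost 0
[col 4] INX: children I:{C}, NX:{T} ∪→ {C,T}; cost 1
[col 4] INQX: children INX:{C,T}, Q:{T} ∩→ {T}; cost 0
[col 4] PW: children P:{G}, W:{A} ∪→ {A,G}; cost 1
[col 4] INPQWX: children INQX:{T}, PW:{A,G} ∪→ {A,G,T}; cost 1
[col 5] NX: children N:{T}, X:{C} ∪→ {C,T}; cost 1
[col 5] INX: children I:{A}, NX:{C,T} ∪→ {A,C,T}; cost 1
[col 5] INQX: children INX:{A,C,T}, Q:{C} ∩→ {C}; cost 0
[col 5] PW: children P:{T}, W:{A} ∪→ {A,T}; cost 1
[col 5] INPQWX: children INQX:{C}, PW:{A,T} ∪→ {A,C,T}; cost 1
[col 6] NX: children N:{G}, X:{C} ∪→ {C,G}; cost 1
[col 6] INX: children I:{A}, NX:{C,G} ∪→ {A,C,G}; cost 1
[col 6] INQX: children INX:{A,C,G}, Q:{G} ∩→ {G}; cost 0
[col 6] PW: children P:{A}, W:{A} ∩→ {A}; cost 0
[col 6] INPQWX: children INQX:{G}, PW:{A} ∪→ {A,G}; cost 1
per-site changes: [2, 2, 3, 4, 3, 4, 3]; total = 21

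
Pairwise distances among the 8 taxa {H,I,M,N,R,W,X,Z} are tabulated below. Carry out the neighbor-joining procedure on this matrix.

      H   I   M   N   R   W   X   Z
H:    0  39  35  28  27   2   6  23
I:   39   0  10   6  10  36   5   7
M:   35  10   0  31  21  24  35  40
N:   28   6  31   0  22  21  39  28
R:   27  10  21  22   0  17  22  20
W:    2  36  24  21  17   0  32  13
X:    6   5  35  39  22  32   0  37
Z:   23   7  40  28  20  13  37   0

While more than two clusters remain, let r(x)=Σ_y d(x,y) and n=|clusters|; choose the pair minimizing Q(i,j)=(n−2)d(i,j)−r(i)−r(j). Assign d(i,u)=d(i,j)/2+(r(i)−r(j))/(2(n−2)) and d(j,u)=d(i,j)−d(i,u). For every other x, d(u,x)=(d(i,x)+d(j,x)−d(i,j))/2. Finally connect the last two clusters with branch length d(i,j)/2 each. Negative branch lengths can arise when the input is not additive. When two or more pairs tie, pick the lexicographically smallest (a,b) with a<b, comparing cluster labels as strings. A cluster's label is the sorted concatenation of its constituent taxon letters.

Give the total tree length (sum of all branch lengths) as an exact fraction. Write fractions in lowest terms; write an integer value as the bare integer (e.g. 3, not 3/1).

iteration 1: select H,X (d=6, Q=-300); attach at lengths (5/3, 13/3); label the merged cluster HX
  updated: d(HX,I)=19, d(HX,M)=32, d(HX,N)=61/2, d(HX,R)=43/2, d(HX,W)=14, d(HX,Z)=27
iteration 2: select HX,W (d=14, Q=-199); attach at lengths (89/10, 51/10); label the merged cluster HWX
  updated: d(HWX,I)=41/2, d(HWX,M)=21, d(HWX,N)=75/4, d(HWX,R)=49/4, d(HWX,Z)=13
iteration 3: select HWX,Z (d=13, Q=-283/2); attach at lengths (59/16, 149/16); label the merged cluster HWXZ
  updated: d(HWXZ,I)=29/4, d(HWXZ,M)=24, d(HWXZ,N)=135/8, d(HWXZ,R)=77/8
iteration 4: select HWXZ,R (d=77/8, Q=-183/2); attach at lengths (4, 45/8); label the merged cluster HRWXZ
  updated: d(HRWXZ,I)=61/16, d(HRWXZ,M)=283/16, d(HRWXZ,N)=117/8
iteration 5: select HRWXZ,M (d=283/16, Q=-951/16); attach at lengths (205/64, 927/64); label the merged cluster HMRWXZ
  updated: d(HMRWXZ,I)=-31/16, d(HMRWXZ,N)=447/32
iteration 6: select HMRWXZ,I (d=-31/16, Q=-577/32); attach at lengths (193/64, -317/64); label the merged cluster HIMRWXZ
  updated: d(HIMRWXZ,N)=701/64
iteration 7: select HIMRWXZ,N (d=701/64); attach at lengths (701/128, 701/128); label the merged cluster HIMNRWXZ
final tree: (((((((H:5/3,X:13/3):89/10,W:51/10):59/16,Z:149/16):4,R:45/8):205/64,M:927/64):193/64,I:-317/64):701/128,N:701/128)
total length: 4437/64

4437/64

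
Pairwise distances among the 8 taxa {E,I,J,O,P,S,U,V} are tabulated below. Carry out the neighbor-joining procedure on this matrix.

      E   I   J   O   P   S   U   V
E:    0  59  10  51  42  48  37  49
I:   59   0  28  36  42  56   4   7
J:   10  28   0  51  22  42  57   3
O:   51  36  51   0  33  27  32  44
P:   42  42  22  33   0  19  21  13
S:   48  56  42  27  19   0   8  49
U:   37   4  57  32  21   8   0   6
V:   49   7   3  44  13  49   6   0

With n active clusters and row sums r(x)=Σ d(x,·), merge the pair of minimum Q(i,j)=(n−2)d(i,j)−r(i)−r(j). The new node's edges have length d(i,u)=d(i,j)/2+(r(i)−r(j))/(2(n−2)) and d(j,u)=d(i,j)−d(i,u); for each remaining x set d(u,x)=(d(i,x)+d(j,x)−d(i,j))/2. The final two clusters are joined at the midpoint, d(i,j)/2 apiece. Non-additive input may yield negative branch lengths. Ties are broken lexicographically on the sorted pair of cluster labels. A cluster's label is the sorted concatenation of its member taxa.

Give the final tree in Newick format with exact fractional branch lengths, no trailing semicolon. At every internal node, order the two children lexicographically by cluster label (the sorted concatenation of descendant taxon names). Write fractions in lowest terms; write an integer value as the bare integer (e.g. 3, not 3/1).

iteration 1: select E,J (d=10, Q=-449); attach at lengths (143/12, -23/12); label the merged cluster EJ
  updated: d(EJ,I)=77/2, d(EJ,O)=46, d(EJ,P)=27, d(EJ,S)=40, d(EJ,U)=42, d(EJ,V)=21
iteration 2: select I,V (d=7, Q=-577/2); attach at lengths (157/20, -17/20); label the merged cluster IV
  updated: d(EJ,IV)=105/4, d(IV,O)=73/2, d(IV,P)=24, d(IV,S)=49, d(IV,U)=3/2
iteration 3: select IV,U (d=3/2, Q=-943/4); attach at lengths (155/32, -107/32); label the merged cluster IUV
  updated: d(EJ,IUV)=267/8, d(IUV,O)=67/2, d(IUV,P)=87/4, d(IUV,S)=111/4
iteration 4: select O,S (d=27, Q=-689/4); attach at lengths (427/24, 221/24); label the merged cluster OS
  updated: d(EJ,OS)=59/2, d(IUV,OS)=137/8, d(OS,P)=25/2
iteration 5: select EJ,P (d=27, Q=-777/8); attach at lengths (661/32, 203/32); label the merged cluster EJP
  updated: d(EJP,IUV)=225/16, d(EJP,OS)=15/2
iteration 6: select EJP,IUV (d=225/16, Q=-619/16); attach at lengths (71/32, 379/32); label the merged cluster EIJPUV
  updated: d(EIJPUV,OS)=169/32
iteration 7: select EIJPUV,OS (d=169/32); attach at lengths (169/64, 169/64); label the merged cluster EIJOPSUV
final tree: ((((E:143/12,J:-23/12):661/32,P:203/32):71/32,((I:157/20,V:-17/20):155/32,U:-107/32):379/32):169/64,(O:427/24,S:221/24):169/64)
total length: 2939/32

((((E:143/12,J:-23/12):661/32,P:203/32):71/32,((I:157/20,V:-17/20):155/32,U:-107/32):379/32):169/64,(O:427/24,S:221/24):169/64)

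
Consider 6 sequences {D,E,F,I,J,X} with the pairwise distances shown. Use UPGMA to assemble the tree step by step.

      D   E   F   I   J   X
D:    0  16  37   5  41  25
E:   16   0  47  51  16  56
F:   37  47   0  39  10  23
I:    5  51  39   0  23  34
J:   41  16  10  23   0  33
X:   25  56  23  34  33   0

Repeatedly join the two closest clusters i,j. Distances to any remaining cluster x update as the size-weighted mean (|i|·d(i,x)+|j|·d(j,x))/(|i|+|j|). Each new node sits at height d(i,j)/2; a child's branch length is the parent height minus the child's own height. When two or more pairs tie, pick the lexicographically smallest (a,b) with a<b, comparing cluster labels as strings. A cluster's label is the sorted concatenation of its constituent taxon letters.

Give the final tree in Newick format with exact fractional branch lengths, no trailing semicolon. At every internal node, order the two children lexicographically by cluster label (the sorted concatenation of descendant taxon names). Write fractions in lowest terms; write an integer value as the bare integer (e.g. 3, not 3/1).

iteration 1: select D,I (d=5); attach at lengths (5/2, 5/2); label the merged cluster DI
  updated: d(DI,E)=67/2, d(DI,F)=38, d(DI,J)=32, d(DI,X)=59/2
iteration 2: select F,J (d=10); attach at lengths (5, 5); label the merged cluster FJ
  updated: d(DI,FJ)=35, d(E,FJ)=63/2, d(FJ,X)=28
iteration 3: select FJ,X (d=28); attach at lengths (9, 14); label the merged cluster FJX
  updated: d(DI,FJX)=199/6, d(E,FJX)=119/3
iteration 4: select DI,FJX (d=199/6); attach at lengths (169/12, 31/12); label the merged cluster DFIJX
  updated: d(DFIJX,E)=186/5
iteration 5: select DFIJX,E (d=186/5); attach at lengths (121/60, 93/5); label the merged cluster DEFIJX
final tree: (((D:5/2,I:5/2):169/12,((F:5,J:5):9,X:14):31/12):121/60,E:93/5)
total length: 4517/60

(((D:5/2,I:5/2):169/12,((F:5,J:5):9,X:14):31/12):121/60,E:93/5)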